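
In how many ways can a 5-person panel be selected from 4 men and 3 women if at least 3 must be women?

Sum over valid woman counts:
C(3,3)C(4,2).

Final answer: 6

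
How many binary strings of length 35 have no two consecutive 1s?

Let a(n) count valid strings. If the last bit is 0 the prefix is any valid string of length n-1; if it is 1 the string must end in 01 with a valid prefix of length n-2. So a(n) = a(n-1) + a(n-2), a(1)=2, a(2)=3.
Computing successive values: a(1)=2, a(2)=3, a(3)=5, a(4)=8, a(5)=13, a(6)=21, a(7)=34, a(8)=55, a(9)=89, a(10)=144, a(11)=233, a(12)=377, a(13)=610, a(14)=987, a(15)=1597, a(16)=2584, a(17)=4181, a(18)=6765, a(19)=10946, a(20)=17711, a(21)=28657, a(22)=46368, a(23)=75025, a(24)=121393, a(25)=196418, a(26)=317811, a(27)=514229, a(28)=832040, a(29)=1346269, a(30)=2178309, a(31)=3524578, a(32)=5702887, a(33)=9227465, a(34)=14930352, a(35)=24157817.

Final answer: 24157817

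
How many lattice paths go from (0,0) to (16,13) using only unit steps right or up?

Each path has 16 right steps and 13 up steps in some order (29 steps total).
Choose which 13 of the 29 steps are up: C(29,13).

Final answer: C(29,13) = 67863915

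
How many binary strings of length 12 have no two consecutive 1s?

Let a(n) count valid strings. If the last bit is 0 the prefix is any valid string of length n-1; if it is 1 the string must end in 01 with a valid prefix of length n-2. So a(n) = a(n-1) + a(n-2), a(1)=2, a(2)=3.
Computing successive values: a(1)=2, a(2)=3, a(3)=5, a(4)=8, a(5)=13, a(6)=21, a(7)=34, a(8)=55, a(9)=89, a(10)=144, a(11)=233, a(12)=377.

Final answer: 377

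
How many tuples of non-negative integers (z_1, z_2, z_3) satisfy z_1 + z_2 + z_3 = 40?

Stars and bars with 40 stars and 2 bars:
C(40+3-1, 3-1) = C(42,2).

Final answer: C(42,2) = 861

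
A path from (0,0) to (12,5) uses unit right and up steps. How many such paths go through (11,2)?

Paths (0,0)->(11,2): C(13,2) = 78.
Paths (11,2)->(12,5): C(4,3) = 4.
By multiplication principle: 78 x 4.

Final answer: 312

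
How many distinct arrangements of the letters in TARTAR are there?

Letters (A:2, R:2, T:2). Total letters: 6.
Permutations = 6!/(2! x 2! x 2!).

Final answer: 90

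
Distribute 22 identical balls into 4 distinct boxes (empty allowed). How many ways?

Stars and bars: C(n+k-1, k-1) = C(25,3).

Final answer: C(25,3) = 2300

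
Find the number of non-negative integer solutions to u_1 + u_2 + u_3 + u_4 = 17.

Stars and bars with 17 stars and 3 bars:
C(17+4-1, 4-1) = C(20,3).

Final answer: C(20,3) = 1140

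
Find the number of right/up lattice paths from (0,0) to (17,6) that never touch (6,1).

Total paths to (17,6): C(23,6) = 100947.
Paths through (6,1): C(7,1) x C(16,5) = 30576.
Avoiding (6,1): 100947 - 30576.

Final answer: 70371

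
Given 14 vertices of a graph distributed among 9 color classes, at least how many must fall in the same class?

By pigeonhole with 14 objects and 9 categories: ceiling(14/9).

Final answer: 2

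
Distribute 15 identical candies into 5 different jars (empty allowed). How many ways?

Stars and bars: C(n+k-1, k-1) = C(19,4).

Final answer: C(19,4) = 3876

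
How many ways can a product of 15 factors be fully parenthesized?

This is a standard Catalan-number count: the answer is C_n. Here n = 15 - 1 = 14.
Using C_0 = 1 and C_(k+1) = C_k x 2(2k+1)/(k+2), build up term by term: C_1=1, C_2=2, C_3=5, C_4=14, C_5=42, C_6=132, C_7=429, C_8=1430, C_9=4862, C_10=16796, C_11=58786, C_12=208012, C_13=742900, C_14=2674440.

Final answer: C_{14} = 2674440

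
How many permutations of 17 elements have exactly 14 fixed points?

Choose which 14 elements are fixed: C(17,14) = 680.
Derange the remaining 3 using D(j) = (j-1)(D(j-1) + D(j-2)), D(0)=1, D(1)=0: D(2)=1, D(3)=2.
Total: 680 x 2.

Final answer: C(17,14) D(3) = 1360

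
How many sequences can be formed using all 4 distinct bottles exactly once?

The number of ways to arrange 4 distinct objects is 4!.

Final answer: 4! = 24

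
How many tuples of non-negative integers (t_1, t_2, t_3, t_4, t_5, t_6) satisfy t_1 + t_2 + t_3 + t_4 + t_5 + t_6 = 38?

Stars and bars with 38 stars and 5 bars:
C(38+6-1, 6-1) = C(43,5).

Final answer: C(43,5) = 962598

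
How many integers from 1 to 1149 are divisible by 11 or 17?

Multiples of 11: 104. Multiples of 17: 67. Of both (lcm=187): 6.
By inclusion-exclusion: 104 + 67 - 6.

Final answer: 165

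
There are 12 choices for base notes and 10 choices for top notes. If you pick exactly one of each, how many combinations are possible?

By the multiplication principle: 12 x 10.

Final answer: 120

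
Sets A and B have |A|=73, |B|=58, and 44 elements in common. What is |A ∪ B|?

|A union B| = |A| + |B| - |A intersect B| = 73 + 58 - 44.

Final answer: 87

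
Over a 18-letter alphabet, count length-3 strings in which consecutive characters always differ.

First character: 18 choices. Each subsequent: 17 choices (must differ from the previous one).
Total: 18 x 17^2.

Final answer: 18 x 17^{2} = 5202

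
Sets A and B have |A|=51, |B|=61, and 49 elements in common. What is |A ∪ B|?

|A union B| = |A| + |B| - |A intersect B| = 51 + 61 - 49.

Final answer: 63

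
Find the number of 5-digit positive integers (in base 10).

The leading digit cannot be 0 (9 options); the other 4 digits can be anything (10 options each).
Total: 9 x 10^4.

Final answer: 90000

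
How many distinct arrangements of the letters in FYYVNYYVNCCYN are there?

Letters (C:2, F:1, N:3, V:2, Y:5). Total letters: 13.
Permutations = 13!/(5! x 3! x 2! x 2!).

Final answer: 2162160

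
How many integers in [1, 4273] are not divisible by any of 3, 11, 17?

|div by 3|=1424, |div by 11|=388, |div by 17|=251.
|div by 3&11|=129, |div by 3&17|=83, |div by 11&17|=22, |div by all|=7.
By inclusion-exclusion, divisible by at least one: 1424+388+251-129-83-22+7 = 1836.
Not divisible by any: 4273 - 1836.

Final answer: 2437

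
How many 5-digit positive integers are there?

First digit: 9 choices (1-9). Each of the remaining 4 digits: 10 choices.
Total: 9 x 10^4.

Final answer: 90000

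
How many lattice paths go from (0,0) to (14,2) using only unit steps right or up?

Each path has 14 right steps and 2 up steps in some order (16 steps total).
Choose which 2 of the 16 steps are up: C(16,2).

Final answer: C(16,2) = 120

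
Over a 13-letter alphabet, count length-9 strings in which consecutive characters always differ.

Let g(n) count such strings. g(1) = 13, and each valid string of length n-1 extends in 12 ways (any symbol but the last), so g(n) = 12 g(n-1).
Total: g(9) = 13 x 12^8.

Final answer: 13 x 12^{8} = 5589762048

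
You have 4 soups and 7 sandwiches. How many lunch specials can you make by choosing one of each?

By the multiplication principle: 4 x 7.

Final answer: 28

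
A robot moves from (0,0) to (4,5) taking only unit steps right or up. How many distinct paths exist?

Each path has 4 right steps and 5 up steps in some order (9 steps total).
Choose which 5 of the 9 steps are up: C(9,5).

Final answer: C(9,5) = 126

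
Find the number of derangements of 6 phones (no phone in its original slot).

Use the recurrence D(n) = (n-1)(D(n-1) + D(n-2)) with D(0)=1, D(1)=0.
D(2) = 1 x (0 + 1) = 1
D(3) = 2 x (1 + 0) = 2
D(4) = 3 x (2 + 1) = 9
D(5) = 4 x (9 + 2) = 44
D(6) = 5 x (D(5) + D(4)) = 5 x (44 + 9)

Final answer: D(6) = 265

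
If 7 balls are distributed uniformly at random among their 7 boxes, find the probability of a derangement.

Derangements satisfy D(n) = (n-1)(D(n-1) + D(n-2)), starting from D(0)=1, D(1)=0.
Building up: D(2)=1, D(3)=2, D(4)=9, D(5)=44, D(6)=265, D(7)=1854.
Total arrangements: 7! = 5040.
Probability = D(7)/7! = 103/280.

Final answer: D(7)/7! = 1854/5040 = 0.367857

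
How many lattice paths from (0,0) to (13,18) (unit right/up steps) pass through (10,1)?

Paths (0,0)->(10,1): C(11,1) = 11.
Paths (10,1)->(13,18): C(20,17) = 1140.
By multiplication principle: 11 x 1140.

Final answer: 12540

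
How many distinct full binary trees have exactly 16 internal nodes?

The structures are counted by the Catalan number C_n. Here n = 16.
C_n = C(2n,n) - C(2n,n+1), so C_{16} = C(32,16) - C(32,17) = 601080390 - 565722720.

Final answer: C_{16} = 35357670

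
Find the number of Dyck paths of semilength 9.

Total monotonic paths to (9,9): C(18,9) = 48620.
By the reflection principle, paths that go above the diagonal number C(18,10) = 43758.
Valid Dyck paths: 48620 - 43758.
(These counts are the Catalan numbers.)

Final answer: C_{9} = 4862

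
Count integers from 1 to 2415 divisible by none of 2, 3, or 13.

|div by 2|=1207, |div by 3|=805, |div by 13|=185.
|div by 2&3|=402, |div by 2&13|=92, |div by 3&13|=61, |div by all|=30.
By inclusion-exclusion, divisible by at least one: 1207+805+185-402-92-61+30 = 1672.
Not divisible by any: 2415 - 1672.

Final answer: 743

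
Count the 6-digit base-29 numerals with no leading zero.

Leading digit: 28 options (nonzero). Other 5 digit(s): 29 options each.
Total: 28 x 29^5.

Final answer: 574312172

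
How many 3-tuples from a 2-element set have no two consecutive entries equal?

Let g(n) count such strings. g(1) = 2, and each valid string of length n-1 extends in 1 ways (any symbol but the last), so g(n) = 1 g(n-1).
Total: g(3) = 2 x 1^2.

Final answer: 2 x 1^{2} = 2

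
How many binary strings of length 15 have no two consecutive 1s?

Classify by the final bit: ...0 gives a(n-1) strings, ...01 gives a(n-2) strings. Thus a(n) = a(n-1) + a(n-2) with a(1)=2, a(2)=3.
Building up term by term: a(1)=2, a(2)=3, a(3)=5, a(4)=8, a(5)=13, a(6)=21, a(7)=34, a(8)=55, a(9)=89, a(10)=144, a(11)=233, a(12)=377, a(13)=610, a(14)=987, a(15)=1597.

Final answer: 1597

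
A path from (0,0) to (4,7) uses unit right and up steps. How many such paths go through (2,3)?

Paths (0,0)->(2,3): C(5,3) = 10.
Paths (2,3)->(4,7): C(6,4) = 15.
By multiplication principle: 10 x 15.

Final answer: 150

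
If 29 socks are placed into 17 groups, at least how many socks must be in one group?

By the pigeonhole principle: ceiling(29/17).

Final answer: 2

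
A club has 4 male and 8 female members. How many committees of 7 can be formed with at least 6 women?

Sum over valid woman counts:
C(8,6)C(4,1) = 112
C(8,7)C(4,0) = 8
Total: 112 + 8.

Final answer: 120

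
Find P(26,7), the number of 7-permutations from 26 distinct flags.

P(26,7) = 26!/(26-7)! = 26!/19!.

Final answer: P(26,7) = 3315312000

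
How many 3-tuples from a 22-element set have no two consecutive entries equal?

First character: 22 choices. Each subsequent: 21 choices (must differ from the previous one).
Total: 22 x 21^2.

Final answer: 22 x 21^{2} = 9702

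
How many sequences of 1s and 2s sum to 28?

Let f(n) count the ways. The last step is size 1 or 2, so f(n) = f(n-1) + f(n-2) with f(1)=1, f(2)=2.
Computing successive values: f(1)=1, f(2)=2, f(3)=3, f(4)=5, f(5)=8, f(6)=13, f(7)=21, f(8)=34, f(9)=55, f(10)=89, f(11)=144, f(12)=233, f(13)=377, f(14)=610, f(15)=987, f(16)=1597, f(17)=2584, f(18)=4181, f(19)=6765, f(20)=10946, f(21)=17711, f(22)=28657, f(23)=46368, f(24)=75025, f(25)=121393, f(26)=196418, f(27)=317811, f(28)=514229.

Final answer: 514229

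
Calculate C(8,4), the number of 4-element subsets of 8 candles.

C(8,4) = 8!/(4! x (8-4)!).

Final answer: C(8,4) = 70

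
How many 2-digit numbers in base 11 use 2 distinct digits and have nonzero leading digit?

The leading digit has 10 choices (anything but zero); the next has 10 (anything but the first), then 9, and so on, one fewer each time.
Total: 10 x 10.

Final answer: 100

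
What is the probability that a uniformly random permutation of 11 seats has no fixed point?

Derangements satisfy D(n) = (n-1)(D(n-1) + D(n-2)), starting from D(0)=1, D(1)=0.
Building up: D(2)=1, D(3)=2, D(4)=9, D(5)=44, D(6)=265, D(7)=1854, D(8)=14833, D(9)=133496, D(10)=1334961, D(11)=14684570.
Total arrangements: 11! = 39916800.
Probability = D(11)/11! = 1468457/3991680.

Final answer: D(11)/11! = 14684570/39916800 = 0.367879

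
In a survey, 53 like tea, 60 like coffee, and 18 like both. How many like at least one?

|A union B| = |A| + |B| - |A intersect B| = 53 + 60 - 18.

Final answer: 95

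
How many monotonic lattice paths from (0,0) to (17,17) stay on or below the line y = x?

Total monotonic paths to (17,17): C(34,17) = 2333606220.
A path is bad iff it touches y = x + 1; reflecting its initial segment maps bad paths bijectively onto all paths to (16,18), of which there are C(34,18) = 2203961430.
Valid Dyck paths: 2333606220 - 2203961430.
(These counts are the Catalan numbers.)

Final answer: C_{17} = 129644790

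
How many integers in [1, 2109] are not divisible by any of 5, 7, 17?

|div by 5|=421, |div by 7|=301, |div by 17|=124.
|div by 5&7|=60, |div by 5&17|=24, |div by 7&17|=17, |div by all|=3.
By inclusion-exclusion, divisible by at least one: 421+301+124-60-24-17+3 = 748.
Not divisible by any: 2109 - 748.

Final answer: 1361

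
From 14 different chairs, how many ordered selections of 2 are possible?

P(14,2) = 14!/(14-2)! = 14!/12!.

Final answer: P(14,2) = 182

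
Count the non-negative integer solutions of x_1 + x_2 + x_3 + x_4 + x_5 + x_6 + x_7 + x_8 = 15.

Stars and bars with 15 stars and 7 bars:
C(15+8-1, 8-1) = C(22,7).

Final answer: C(22,7) = 170544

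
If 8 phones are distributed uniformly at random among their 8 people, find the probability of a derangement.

Derangements satisfy D(n) = (n-1)(D(n-1) + D(n-2)), starting from D(0)=1, D(1)=0.
Building up: D(2)=1, D(3)=2, D(4)=9, D(5)=44, D(6)=265, D(7)=1854, D(8)=14833.
Total arrangements: 8! = 40320.
Probability = D(8)/8! = 2119/5760.

Final answer: D(8)/8! = 14833/40320 = 0.367882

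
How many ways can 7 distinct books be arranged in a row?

The number of ways to arrange 7 distinct objects is 7!.

Final answer: 7! = 5040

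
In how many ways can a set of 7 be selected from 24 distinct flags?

C(24,7) = 24!/(7! x 17!).

Final answer: \binom{24}{7} = 346104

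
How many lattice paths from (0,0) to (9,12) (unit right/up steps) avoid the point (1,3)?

Total paths to (9,12): C(21,12) = 293930.
Paths through (1,3): C(4,3) x C(17,9) = 97240.
Avoiding (1,3): 293930 - 97240.

Final answer: 196690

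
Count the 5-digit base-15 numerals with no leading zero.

These are the integers in [15^4, 15^5), so the count is 15^5 - 15^4 = 14 x 15^4.

Final answer: 708750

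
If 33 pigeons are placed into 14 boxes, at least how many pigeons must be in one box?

By the pigeonhole principle: ceiling(33/14).

Final answer: 3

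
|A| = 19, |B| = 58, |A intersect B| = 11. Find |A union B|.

|A union B| = |A| + |B| - |A intersect B| = 19 + 58 - 11.

Final answer: 66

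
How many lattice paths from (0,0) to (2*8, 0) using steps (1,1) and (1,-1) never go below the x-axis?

Total monotonic paths to (8,8): C(16,8) = 12870.
Reflecting each bad path at its first crossing gives a bijection with paths to (7,9): C(16,9) = 11440.
Valid Dyck paths: 12870 - 11440.
(Check: C(16,8) - C(16,9) = C(16,8)/9, the Catalan number C_{8}.)

Final answer: C_{8} = 1430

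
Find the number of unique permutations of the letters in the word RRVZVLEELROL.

Letters (E:2, L:3, O:1, R:3, V:2, Z:1). Total letters: 12.
Permutations = 12!/(3! x 3! x 2! x 2!).

Final answer: 3326400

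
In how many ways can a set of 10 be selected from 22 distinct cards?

C(22,10) = 22!/(10! x 12!).

Final answer: \binom{22}{10} = 646646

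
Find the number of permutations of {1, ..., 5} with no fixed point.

D(n) = (n-1)(D(n-1) + D(n-2)), D(0)=1, D(1)=0.
D(2) = 1 x (0 + 1) = 1
D(3) = 2 x (1 + 0) = 2
D(4) = 3 x (2 + 1) = 9
D(5) = 4 x (D(4) + D(3)) = 4 x (9 + 2)

Final answer: D(5) = 44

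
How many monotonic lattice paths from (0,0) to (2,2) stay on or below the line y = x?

Total monotonic paths to (2,2): C(4,2) = 6.
Paths that cross above y=x (reflection bijection): C(4,3) = 4.
Valid Dyck paths: 6 - 4.
(These counts are the Catalan numbers.)

Final answer: C_{2} = 2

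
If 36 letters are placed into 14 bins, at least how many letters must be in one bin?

By the pigeonhole principle: ceiling(36/14).

Final answer: 3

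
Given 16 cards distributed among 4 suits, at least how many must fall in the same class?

By pigeonhole with 16 objects and 4 categories: ceiling(16/4).

Final answer: 4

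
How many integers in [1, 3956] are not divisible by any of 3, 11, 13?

|div by 3|=1318, |div by 11|=359, |div by 13|=304.
|div by 3&11|=119, |div by 3&13|=101, |div by 11&13|=27, |div by all|=9.
By inclusion-exclusion, divisible by at least one: 1318+359+304-119-101-27+9 = 1743.
Not divisible by any: 3956 - 1743.

Final answer: 2213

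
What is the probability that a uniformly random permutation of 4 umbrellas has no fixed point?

D(n) = (n-1)(D(n-1) + D(n-2)), D(0)=1, D(1)=0.
Building up: D(2)=1, D(3)=2, D(4)=9.
Total arrangements: 4! = 24.
Probability = D(4)/4! = 3/8.

Final answer: D(4)/4! = 9/24 = 0.375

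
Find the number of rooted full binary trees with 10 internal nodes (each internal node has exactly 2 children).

This is counted by the nth Catalan number C_n. Here n = 10.
C_n = C(2n,n)/(n+1), so C_{10} = C(20,10)/11 = 184756/11.

Final answer: C_{10} = 16796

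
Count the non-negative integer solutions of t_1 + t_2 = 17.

Stars and bars with 17 stars and 1 bars:
C(17+2-1, 2-1) = C(18,1).

Final answer: C(18,1) = 18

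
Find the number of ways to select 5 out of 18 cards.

C(18,5) = 18!/(5! x (18-5)!).

Final answer: C(18,5) = 8568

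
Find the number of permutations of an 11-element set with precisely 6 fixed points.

Choose which 6 elements are fixed: C(11,6) = 462.
Derange the remaining 5 using D(j) = (j-1)(D(j-1) + D(j-2)), D(0)=1, D(1)=0: D(2)=1, D(3)=2, D(4)=9, D(5)=44.
Total: 462 x 44.

Final answer: C(11,6) D(5) = 20328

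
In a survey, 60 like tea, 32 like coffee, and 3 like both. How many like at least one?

|A union B| = |A| + |B| - |A intersect B| = 60 + 32 - 3.

Final answer: 89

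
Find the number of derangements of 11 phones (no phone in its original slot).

Use the recurrence D(n) = (n-1)(D(n-1) + D(n-2)) with D(0)=1, D(1)=0.
D(2) = 1 x (0 + 1) = 1
D(3) = 2 x (1 + 0) = 2
D(4) = 3 x (2 + 1) = 9
D(5) = 4 x (9 + 2) = 44
D(6) = 5 x (44 + 9) = 265
D(7) = 6 x (265 + 44) = 1854
D(8) = 7 x (1854 + 265) = 14833
D(9) = 8 x (14833 + 1854) = 133496
D(10) = 9 x (133496 + 14833) = 1334961
D(11) = 10 x (D(10) + D(9)) = 10 x (1334961 + 133496)

Final answer: D(11) = 14684570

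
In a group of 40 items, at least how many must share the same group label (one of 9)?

There are 9 possible values for group label (one of 9). With 40 items and 9 categories, by pigeonhole: ceiling(40/9).

Final answer: 5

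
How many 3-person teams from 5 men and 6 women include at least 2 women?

Sum over valid woman counts:
C(6,2)C(5,1) = 75
C(6,3)C(5,0) = 20
Total: 75 + 20.

Final answer: 95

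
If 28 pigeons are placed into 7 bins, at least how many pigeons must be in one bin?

By the pigeonhole principle: ceiling(28/7).

Final answer: 4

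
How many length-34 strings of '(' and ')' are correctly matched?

This is counted by the nth Catalan number C_n. Here n = 17 (pairs).
C_n = (2n)!/(n!(n+1)!), so C_{17} = 34!/(17! x 18!) = C(34,17)/18 = 2333606220/18.

Final answer: C_{17} = 129644790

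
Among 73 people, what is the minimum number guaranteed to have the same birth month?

There are 12 possible values for birth month. With 73 people and 12 categories, by pigeonhole: ceiling(73/12).

Final answer: 7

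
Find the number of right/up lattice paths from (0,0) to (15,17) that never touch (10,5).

Total paths to (15,17): C(32,17) = 565722720.
Paths through (10,5): C(15,5) x C(17,12) = 18582564.
Avoiding (10,5): 565722720 - 18582564.

Final answer: 547140156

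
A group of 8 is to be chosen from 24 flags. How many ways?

C(24,8) = 24!/(8! x (24-8)!).

Final answer: C(24,8) = 735471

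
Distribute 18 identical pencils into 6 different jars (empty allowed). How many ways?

Stars and bars: C(n+k-1, k-1) = C(23,5).

Final answer: C(23,5) = 33649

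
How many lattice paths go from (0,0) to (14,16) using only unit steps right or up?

Each path has 14 right steps and 16 up steps in some order (30 steps total).
Choose which 16 of the 30 steps are up: C(30,16).

Final answer: C(30,16) = 145422675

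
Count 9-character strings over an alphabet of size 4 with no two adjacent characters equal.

First character: 4 choices. Each subsequent: 3 choices (must differ from the previous one).
Total: 4 x 3^8.

Final answer: 4 x 3^{8} = 26244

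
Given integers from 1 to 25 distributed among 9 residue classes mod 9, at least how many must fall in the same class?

By pigeonhole with 25 objects and 9 categories: ceiling(25/9).

Final answer: 3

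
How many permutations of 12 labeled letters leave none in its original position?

Derangements satisfy D(n) = (n-1)(D(n-1) + D(n-2)), starting from D(0)=1, D(1)=0.
D(2) = 1 x (0 + 1) = 1
D(3) = 2 x (1 + 0) = 2
D(4) = 3 x (2 + 1) = 9
D(5) = 4 x (9 + 2) = 44
D(6) = 5 x (44 + 9) = 265
D(7) = 6 x (265 + 44) = 1854
D(8) = 7 x (1854 + 265) = 14833
D(9) = 8 x (14833 + 1854) = 133496
D(10) = 9 x (133496 + 14833) = 1334961
D(11) = 10 x (1334961 + 133496) = 14684570
D(12) = 11 x (D(11) + D(10)) = 11 x (14684570 + 1334961)

Final answer: D(12) = 176214841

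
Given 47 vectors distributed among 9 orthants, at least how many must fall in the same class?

By pigeonhole with 47 objects and 9 categories: ceiling(47/9).

Final answer: 6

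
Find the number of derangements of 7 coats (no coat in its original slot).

Use the recurrence D(n) = (n-1)(D(n-1) + D(n-2)) with D(0)=1, D(1)=0.
D(2) = 1 x (0 + 1) = 1
D(3) = 2 x (1 + 0) = 2
D(4) = 3 x (2 + 1) = 9
D(5) = 4 x (9 + 2) = 44
D(6) = 5 x (44 + 9) = 265
D(7) = 6 x (D(6) + D(5)) = 6 x (265 + 44)

Final answer: D(7) = 1854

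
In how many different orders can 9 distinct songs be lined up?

The number of ways to arrange 9 distinct objects is 9!.

Final answer: 9! = 362880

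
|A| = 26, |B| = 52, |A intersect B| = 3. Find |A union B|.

|A union B| = |A| + |B| - |A intersect B| = 26 + 52 - 3.

Final answer: 75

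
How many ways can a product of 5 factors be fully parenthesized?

This is counted by the nth Catalan number C_n. Here n = 5 - 1 = 4.
C_n = C(2n,n) - C(2n,n+1), so C_{4} = C(8,4) - C(8,5) = 70 - 56.

Final answer: C_{4} = 14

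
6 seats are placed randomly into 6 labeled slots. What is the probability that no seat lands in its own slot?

D(n) = (n-1)(D(n-1) + D(n-2)), D(0)=1, D(1)=0.
Building up: D(2)=1, D(3)=2, D(4)=9, D(5)=44, D(6)=265.
Total arrangements: 6! = 720.
Probability = D(6)/6! = 53/144.

Final answer: D(6)/6! = 265/720 = 0.368056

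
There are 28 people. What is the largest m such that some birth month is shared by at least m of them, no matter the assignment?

There are 12 possible values for birth month. With 28 people and 12 categories, by pigeonhole: ceiling(28/12).

Final answer: 3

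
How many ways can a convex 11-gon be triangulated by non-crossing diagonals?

The structures are counted by the Catalan number C_n. Here n = 11 - 2 = 9.
Using C_0 = 1 and C_(k+1) = C_k x 2(2k+1)/(k+2), build up term by term: C_1=1, C_2=2, C_3=5, C_4=14, C_5=42, C_6=132, C_7=429, C_8=1430, C_9=4862.

Final answer: C_{9} = 4862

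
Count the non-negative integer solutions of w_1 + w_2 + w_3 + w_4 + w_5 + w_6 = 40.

Stars and bars with 40 stars and 5 bars:
C(40+6-1, 6-1) = C(45,5).

Final answer: C(45,5) = 1221759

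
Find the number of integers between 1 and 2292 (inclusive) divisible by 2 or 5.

Multiples of 2: 1146. Multiples of 5: 458. Of both (lcm=10): 229.
By inclusion-exclusion: 1146 + 458 - 229.

Final answer: 1375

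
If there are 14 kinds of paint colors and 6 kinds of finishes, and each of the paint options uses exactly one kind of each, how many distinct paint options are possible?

By the multiplication principle: 14 x 6.

Final answer: 84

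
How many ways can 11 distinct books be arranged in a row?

The number of ways to arrange 11 distinct objects is 11!.

Final answer: 11! = 39916800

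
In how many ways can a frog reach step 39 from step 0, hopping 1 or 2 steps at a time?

Condition on the final move: it is a 1-step (f(n-1) ways to get there) or a 2-step (f(n-2) ways), so f(n) = f(n-1) + f(n-2), with f(1)=1, f(2)=2.
Building up term by term: f(1)=1, f(2)=2, f(3)=3, f(4)=5, f(5)=8, f(6)=13, f(7)=21, f(8)=34, f(9)=55, f(10)=89, f(11)=144, f(12)=233, f(13)=377, f(14)=610, f(15)=987, f(16)=1597, f(17)=2584, f(18)=4181, f(19)=6765, f(20)=10946, f(21)=17711, f(22)=28657, f(23)=46368, f(24)=75025, f(25)=121393, f(26)=196418, f(27)=317811, f(28)=514229, f(29)=832040, f(30)=1346269, f(31)=2178309, f(32)=3524578, f(33)=5702887, f(34)=9227465, f(35)=14930352, f(36)=24157817, f(37)=39088169, f(38)=63245986, f(39)=102334155.

Final answer: 102334155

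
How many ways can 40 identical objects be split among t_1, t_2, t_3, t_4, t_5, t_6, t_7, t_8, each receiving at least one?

Substitute t'_i = t_i - 1 (so t'_i >= 0). Then sum t'_i = 40 - 8 = 32.
Stars and bars: C(32+8-1, 8-1) = C(39,7).

Final answer: C(39,7) = 15380937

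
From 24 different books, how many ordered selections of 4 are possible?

P(24,4) = 24!/(24-4)! = 24!/20!.

Final answer: P(24,4) = 255024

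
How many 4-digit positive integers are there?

These are the integers in [10^3, 10^4), so the count is 10^4 - 10^3 = 9 x 10^3.

Final answer: 9000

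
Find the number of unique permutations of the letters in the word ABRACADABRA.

Letters (A:5, B:2, C:1, D:1, R:2). Total letters: 11.
Permutations = 11!/(5! x 2! x 2!).

Final answer: 83160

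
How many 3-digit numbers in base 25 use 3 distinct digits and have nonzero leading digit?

The leading digit has 24 choices (anything but zero); the next has 24 (anything but the first), then 23, and so on, one fewer each time.
Total: 24 x 24 x 23.

Final answer: 13248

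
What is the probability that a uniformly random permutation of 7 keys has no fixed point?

Use the recurrence D(n) = (n-1)(D(n-1) + D(n-2)) with D(0)=1, D(1)=0.
Building up: D(2)=1, D(3)=2, D(4)=9, D(5)=44, D(6)=265, D(7)=1854.
Total arrangements: 7! = 5040.
Probability = D(7)/7! = 103/280.

Final answer: D(7)/7! = 1854/5040 = 0.367857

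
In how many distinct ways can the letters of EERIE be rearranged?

Letters (E:3, I:1, R:1). Total letters: 5.
Permutations = 5!/(3!).

Final answer: 20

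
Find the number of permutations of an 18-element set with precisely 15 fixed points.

Choose which 15 elements are fixed: C(18,15) = 816.
Derange the remaining 3 using D(j) = (j-1)(D(j-1) + D(j-2)), D(0)=1, D(1)=0: D(2)=1, D(3)=2.
Total: 816 x 2.

Final answer: C(18,15) D(3) = 1632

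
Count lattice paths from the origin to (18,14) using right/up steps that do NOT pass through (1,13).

Total paths to (18,14): C(32,14) = 471435600.
Paths through (1,13): C(14,13) x C(18,1) = 252.
Avoiding (1,13): 471435600 - 252.

Final answer: 471435348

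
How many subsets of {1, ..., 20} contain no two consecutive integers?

Let a(n) count such subsets of {1, ..., n}. Either n is excluded (a(n-1) ways) or n is included, forcing n-1 out (a(n-2) ways), so a(n) = a(n-1) + a(n-2) with a(1)=2, a(2)=3.
Computing successive values: a(1)=2, a(2)=3, a(3)=5, a(4)=8, a(5)=13, a(6)=21, a(7)=34, a(8)=55, a(9)=89, a(10)=144, a(11)=233, a(12)=377, a(13)=610, a(14)=987, a(15)=1597, a(16)=2584, a(17)=4181, a(18)=6765, a(19)=10946, a(20)=17711.

Final answer: 17711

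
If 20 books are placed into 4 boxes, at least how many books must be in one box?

By the pigeonhole principle: ceiling(20/4).

Final answer: 5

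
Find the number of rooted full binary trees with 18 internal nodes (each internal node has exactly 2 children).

This is counted by the nth Catalan number C_n. Here n = 18.
C_n = C(2n,n)/(n+1), so C_{18} = C(36,18)/19 = 9075135300/19.

Final answer: C_{18} = 477638700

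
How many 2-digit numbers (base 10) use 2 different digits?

First digit: 9 (not 0). Second: 9 (not first). Third: 8, etc.
Total: 9 x 9.

Final answer: 81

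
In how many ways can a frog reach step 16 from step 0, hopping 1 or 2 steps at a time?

Let f(n) be the number of climbs. Removing the last move (1 or 2 steps) gives f(n) = f(n-1) + f(n-2); base cases f(1)=1, f(2)=2.
Building up term by term: f(1)=1, f(2)=2, f(3)=3, f(4)=5, f(5)=8, f(6)=13, f(7)=21, f(8)=34, f(9)=55, f(10)=89, f(11)=144, f(12)=233, f(13)=377, f(14)=610, f(15)=987, f(16)=1597.

Final answer: 1597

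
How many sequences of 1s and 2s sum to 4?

Let f(n) be the number of climbs. Removing the last move (1 or 2 steps) gives f(n) = f(n-1) + f(n-2); base cases f(1)=1, f(2)=2.
Iterating the recurrence: f(1)=1, f(2)=2, f(3)=3, f(4)=5.

Final answer: 5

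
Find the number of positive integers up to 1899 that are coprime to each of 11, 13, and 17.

|div by 11|=172, |div by 13|=146, |div by 17|=111.
|div by 11&13|=13, |div by 11&17|=10, |div by 13&17|=8, |div by all|=0.
By inclusion-exclusion, divisible by at least one: 172+146+111-13-10-8+0 = 398.
Not divisible by any: 1899 - 398.

Final answer: 1501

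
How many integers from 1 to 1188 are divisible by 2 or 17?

Multiples of 2: 594. Multiples of 17: 69. Of both (lcm=34): 34.
By inclusion-exclusion: 594 + 69 - 34.

Final answer: 629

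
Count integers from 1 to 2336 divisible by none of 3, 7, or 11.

|div by 3|=778, |div by 7|=333, |div by 11|=212.
|div by 3&7|=111, |div by 3&11|=70, |div by 7&11|=30, |div by all|=10.
By inclusion-exclusion, divisible by at least one: 778+333+212-111-70-30+10 = 1122.
Not divisible by any: 2336 - 1122.

Final answer: 1214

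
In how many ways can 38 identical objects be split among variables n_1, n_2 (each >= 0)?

Stars and bars with 38 stars and 1 bars:
C(38+2-1, 2-1) = C(39,1).

Final answer: C(39,1) = 39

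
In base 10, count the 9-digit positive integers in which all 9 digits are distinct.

The leading digit has 9 choices (anything but zero); the next has 9 (anything but the first), then 8, and so on, one fewer each time.
Total: 9 x 9 x 8 x 7 x 6 x 5 x 4 x 3 x 2.

Final answer: 3265920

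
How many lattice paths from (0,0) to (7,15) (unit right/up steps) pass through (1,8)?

Paths (0,0)->(1,8): C(9,8) = 9.
Paths (1,8)->(7,15): C(13,7) = 1716.
By multiplication principle: 9 x 1716.

Final answer: 15444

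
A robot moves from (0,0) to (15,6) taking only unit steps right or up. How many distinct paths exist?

Each path has 15 right steps and 6 up steps in some order (21 steps total).
Choose which 6 of the 21 steps are up: C(21,6).

Final answer: C(21,6) = 54264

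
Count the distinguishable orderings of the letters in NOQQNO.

Letters (N:2, O:2, Q:2). Total letters: 6.
Permutations = 6!/(2! x 2! x 2!).

Final answer: 90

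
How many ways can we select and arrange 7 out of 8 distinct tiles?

P(8,7) = 8!/(8-7)! = 8!/1!.

Final answer: P(8,7) = 40320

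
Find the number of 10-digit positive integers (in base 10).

The leading digit cannot be 0 (9 options); the other 9 digits can be anything (10 options each).
Total: 9 x 10^9.

Final answer: 9000000000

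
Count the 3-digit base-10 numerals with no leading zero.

In base 10, the leading digit has 9 choices (1..9); each of the remaining 2 digits has 10 choices.
Total: 9 x 10^2.

Final answer: 900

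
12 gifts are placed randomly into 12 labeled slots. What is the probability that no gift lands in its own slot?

Use the recurrence D(n) = (n-1)(D(n-1) + D(n-2)) with D(0)=1, D(1)=0.
Building up: D(2)=1, D(3)=2, D(4)=9, D(5)=44, D(6)=265, D(7)=1854, D(8)=14833, D(9)=133496, D(10)=1334961, D(11)=14684570, D(12)=176214841.
Total arrangements: 12! = 479001600.
Probability = D(12)/12! = 16019531/43545600.

Final answer: D(12)/12! = 176214841/479001600 = 0.367879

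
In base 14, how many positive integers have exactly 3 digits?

These are the integers in [14^2, 14^3), so the count is 14^3 - 14^2 = 13 x 14^2.

Final answer: 2548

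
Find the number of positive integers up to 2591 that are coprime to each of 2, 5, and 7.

|div by 2|=1295, |div by 5|=518, |div by 7|=370.
|div by 2&5|=259, |div by 2&7|=185, |div by 5&7|=74, |div by all|=37.
By inclusion-exclusion, divisible by at least one: 1295+518+370-259-185-74+37 = 1702.
Not divisible by any: 2591 - 1702.

Final answer: 889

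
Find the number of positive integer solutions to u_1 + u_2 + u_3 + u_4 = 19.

Substitute u'_i = u_i - 1 (so u'_i >= 0). Then sum u'_i = 19 - 4 = 15.
Stars and bars: C(15+4-1, 4-1) = C(18,3).

Final answer: C(18,3) = 816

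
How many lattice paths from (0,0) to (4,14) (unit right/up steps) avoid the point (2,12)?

Total paths to (4,14): C(18,14) = 3060.
Paths through (2,12): C(14,12) x C(4,2) = 546.
Avoiding (2,12): 3060 - 546.

Final answer: 2514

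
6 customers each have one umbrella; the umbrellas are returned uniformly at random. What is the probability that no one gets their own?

Use the recurrence D(n) = (n-1)(D(n-1) + D(n-2)) with D(0)=1, D(1)=0.
Building up: D(2)=1, D(3)=2, D(4)=9, D(5)=44, D(6)=265.
Total arrangements: 6! = 720.
Probability = D(6)/6! = 53/144.

Final answer: D(6)/6! = 265/720 = 0.368056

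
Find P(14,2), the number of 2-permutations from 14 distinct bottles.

P(14,2) = 14!/(14-2)! = 14!/12!.

Final answer: P(14,2) = 182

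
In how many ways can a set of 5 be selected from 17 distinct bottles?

C(17,5) = 17!/(5! x (17-5)!).

Final answer: C(17,5) = 6188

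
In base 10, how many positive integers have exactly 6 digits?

In base 10, the leading digit has 9 choices (1..9); each of the remaining 5 digits has 10 choices.
Total: 9 x 10^5.

Final answer: 900000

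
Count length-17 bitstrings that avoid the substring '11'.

A valid string ends in 0 (append to any length-(n-1) valid string) or in 01 (append to any length-(n-2) valid string), so a(n) = a(n-1) + a(n-2) with a(1)=2, a(2)=3.
Building up term by term: a(1)=2, a(2)=3, a(3)=5, a(4)=8, a(5)=13, a(6)=21, a(7)=34, a(8)=55, a(9)=89, a(10)=144, a(11)=233, a(12)=377, a(13)=610, a(14)=987, a(15)=1597, a(16)=2584, a(17)=4181.

Final answer: 4181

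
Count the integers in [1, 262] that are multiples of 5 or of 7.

Multiples of 5: 52. Multiples of 7: 37. Of both (lcm=35): 7.
By inclusion-exclusion: 52 + 37 - 7.

Final answer: 82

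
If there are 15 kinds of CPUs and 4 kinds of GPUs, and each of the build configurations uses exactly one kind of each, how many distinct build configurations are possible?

By the multiplication principle: 15 x 4.

Final answer: 60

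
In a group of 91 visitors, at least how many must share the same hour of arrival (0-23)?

There are 24 possible values for hour of arrival (0-23). With 91 visitors and 24 categories, by pigeonhole: ceiling(91/24).

Final answer: 4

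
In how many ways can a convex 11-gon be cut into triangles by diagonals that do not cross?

This is counted by the nth Catalan number C_n. Here n = 11 - 2 = 9.
C_n = (2n)!/(n!(n+1)!), so C_{9} = 18!/(9! x 10!) = C(18,9)/10 = 48620/10.

Final answer: C_{9} = 4862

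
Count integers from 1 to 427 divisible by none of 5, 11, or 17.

|div by 5|=85, |div by 11|=38, |div by 17|=25.
|div by 5&11|=7, |div by 5&17|=5, |div by 11&17|=2, |div by all|=0.
By inclusion-exclusion, divisible by at least one: 85+38+25-7-5-2+0 = 134.
Not divisible by any: 427 - 134.

Final answer: 293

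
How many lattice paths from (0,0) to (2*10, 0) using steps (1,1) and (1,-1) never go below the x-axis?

Total monotonic paths to (10,10): C(20,10) = 184756.
Paths that cross above y=x (reflection bijection): C(20,11) = 167960.
Valid Dyck paths: 184756 - 167960.
(Check: C(20,10) - C(20,11) = C(20,10)/11, the Catalan number C_{10}.)

Final answer: C_{10} = 16796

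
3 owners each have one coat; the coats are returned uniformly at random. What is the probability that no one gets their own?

Use the recurrence D(n) = (n-1)(D(n-1) + D(n-2)) with D(0)=1, D(1)=0.
Building up: D(2)=1, D(3)=2.
Total arrangements: 3! = 6.
Probability = D(3)/3! = 1/3.

Final answer: D(3)/3! = 2/6 = 0.333333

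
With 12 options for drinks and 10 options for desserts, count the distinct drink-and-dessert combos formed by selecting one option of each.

By the multiplication principle: 12 x 10.

Final answer: 120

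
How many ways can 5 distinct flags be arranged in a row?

The number of ways to arrange 5 distinct objects is 5!.

Final answer: 5! = 120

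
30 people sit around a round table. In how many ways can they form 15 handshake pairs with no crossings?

This is counted by the nth Catalan number C_n. Here n = 30/2 = 15.
C_n = C(2n,n) - C(2n,n+1), so C_{15} = C(30,15) - C(30,16) = 155117520 - 145422675.

Final answer: C_{15} = 9694845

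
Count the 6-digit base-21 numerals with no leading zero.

These are the integers in [21^5, 21^6), so the count is 21^6 - 21^5 = 20 x 21^5.

Final answer: 81682020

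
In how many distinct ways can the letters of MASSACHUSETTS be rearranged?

Letters (A:2, C:1, E:1, H:1, M:1, S:4, T:2, U:1). Total letters: 13.
Permutations = 13!/(4! x 2! x 2!).

Final answer: 64864800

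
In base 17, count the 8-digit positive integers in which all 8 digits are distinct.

The leading digit has 16 choices (anything but zero); the next has 16 (anything but the first), then 15, and so on, one fewer each time.
Total: 16 x 16 x 15 x 14 x 13 x 12 x 11 x 10.

Final answer: 922521600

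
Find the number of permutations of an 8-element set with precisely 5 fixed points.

Choose which 5 elements are fixed: C(8,5) = 56.
Derange the remaining 3 using D(j) = (j-1)(D(j-1) + D(j-2)), D(0)=1, D(1)=0: D(2)=1, D(3)=2.
Total: 56 x 2.

Final answer: C(8,5) D(3) = 112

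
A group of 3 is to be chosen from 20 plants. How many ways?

C(20,3) = 20!/(3! x 17!).

Final answer: \binom{20}{3} = 1140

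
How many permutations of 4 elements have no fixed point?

Use the recurrence D(n) = (n-1)(D(n-1) + D(n-2)) with D(0)=1, D(1)=0.
Building up: D(2)=1, D(3)=2.
D(4) = 3 x (D(3) + D(2)) = 3 x (2 + 1).

Final answer: D(4) = 9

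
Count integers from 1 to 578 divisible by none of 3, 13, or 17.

|div by 3|=192, |div by 13|=44, |div by 17|=34.
|div by 3&13|=14, |div by 3&17|=11, |div by 13&17|=2, |div by all|=0.
By inclusion-exclusion, divisible by at least one: 192+44+34-14-11-2+0 = 243.
Not divisible by any: 578 - 243.

Final answer: 335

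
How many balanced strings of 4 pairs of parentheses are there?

The structures are counted by the Catalan number C_n. Here n = 4 (pairs).
C_n = C(2n,n) - C(2n,n+1), so C_{4} = C(8,4) - C(8,5) = 70 - 56.

Final answer: C_{4} = 14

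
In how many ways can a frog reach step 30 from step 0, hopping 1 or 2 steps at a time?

Let f(n) be the number of climbs. Removing the last move (1 or 2 steps) gives f(n) = f(n-1) + f(n-2); base cases f(1)=1, f(2)=2.
Building up term by term: f(1)=1, f(2)=2, f(3)=3, f(4)=5, f(5)=8, f(6)=13, f(7)=21, f(8)=34, f(9)=55, f(10)=89, f(11)=144, f(12)=233, f(13)=377, f(14)=610, f(15)=987, f(16)=1597, f(17)=2584, f(18)=4181, f(19)=6765, f(20)=10946, f(21)=17711, f(22)=28657, f(23)=46368, f(24)=75025, f(25)=121393, f(26)=196418, f(27)=317811, f(28)=514229, f(29)=832040, f(30)=1346269.

Final answer: 1346269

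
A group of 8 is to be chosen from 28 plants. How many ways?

C(28,8) = 28!/(8! x 20!).

Final answer: \binom{28}{8} = 3108105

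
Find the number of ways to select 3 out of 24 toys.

C(24,3) = 24!/(3! x (24-3)!).

Final answer: C(24,3) = 2024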